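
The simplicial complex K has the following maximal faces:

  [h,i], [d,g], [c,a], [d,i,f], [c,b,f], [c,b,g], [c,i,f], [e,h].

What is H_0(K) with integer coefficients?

H_0 ≅ Z.

Order the vertices as a < b < c < d < e < f < g < h < i. Listing each simplex with vertices in this order, K has dimension 2 with simplices:

  0-simplices (9): a, b, c, d, e, f, g, h, i
  1-simplices (13): ac, bc, bf, bg, cf, cg, ci, df, dg, di, eh, fi, hi
  2-simplices (4): bcf, bcg, cfi, dfi

Hence C_0 ≅ Z^9, C_1 ≅ Z^13, C_2 ≅ Z^4.

Boundary ∂_1: C_1 → C_0 maps an edge to its endpoints' difference, ∂[p,q] = q − p.
The resulting 9×13 matrix has rank 8, and its Smith normal form has invariant factors (1,1,1,1,1,1,1,1).

∂_2: C_2 → C_1 sends each 2-simplex [p,q,r] to [q,r] − [p,r] + [p,q]. For instance
  ∂bcf = cf − bf + bc,
  ∂bcg = cg − bg + bc.
The 13×4 boundary matrix has rank 4 and Smith normal form diag(1,1,1,1).

Now H_k = ker ∂_k / im ∂_{k+1}, so:

  H_0: rank C_0 − rank ∂_1 = 9 − 8 = 1, and the invariant factors of ∂_1 are all 1, so H_0 ≅ Z.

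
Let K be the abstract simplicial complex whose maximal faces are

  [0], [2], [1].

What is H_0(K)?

Fix the vertex order 0 < 1 < 2 and write every simplex with vertices in increasing order. Then dim K = 0 and the simplices of K are:

  0-simplices (3): [0], [1], [2]

giving chain groups C_0 ≅ Z^3.

From H_k ≅ ker(∂_k) / im(∂_{k+1}) we obtain:

  H_0: rank C_0 − rank ∂_1 = 3 − 0 = 3, and there is no ∂_1, so H_0 = Z^3.

(K is a triangulation of a set of 3 points.)

H_0 ≅ Z^3.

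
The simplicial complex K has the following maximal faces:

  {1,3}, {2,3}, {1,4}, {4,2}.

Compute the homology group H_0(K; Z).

H_0 = Z.

We work with the vertex ordering 1 < 2 < 3 < 4. The simplices of K, each written with vertices in increasing order, are:

  0-simplices (4): [1], [2], [3], [4]
  1-simplices (4): [1,3], [1,4], [2,3], [2,4]

Hence C_0 ≅ Z^4, C_1 ≅ Z^4.

The boundary map ∂_1: C_1 → C_0 sends each edge [p,q] (with p < q) to q − p. For instance
  ∂[1,3] = [3] − [1].
As a 4×4 matrix over Z this has rank 3, with invariant factors (1,1,1).

From H_k ≅ ker(∂_k) / im(∂_{k+1}) we obtain:

  H_0: rank C_0 − rank ∂_1 = 4 − 3 = 1, and the invariant factors of ∂_1 are all 1, so H_0 = Z.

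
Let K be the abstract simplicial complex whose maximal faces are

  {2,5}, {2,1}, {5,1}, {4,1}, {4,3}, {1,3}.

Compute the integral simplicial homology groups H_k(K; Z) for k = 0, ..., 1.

K has 5 vertices, 6 edges.
rank ∂_0 = 0, rank ∂_1 = 4 ⇒ b_0 = 5 − 0 − 4 = 1; all invariant factors of ∂_1 are 1 so no torsion. So H_0 = Z.
rank ∂_1 = 4, rank ∂_2 = 0 ⇒ b_1 = 6 − 4 − 0 = 2. So H_1 = Z^2.

H_0 ≅ Z,  H_1 ≅ Z^2.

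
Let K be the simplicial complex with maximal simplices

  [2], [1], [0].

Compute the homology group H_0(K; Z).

Order the vertices as 0 < 1 < 2. Listing each simplex with vertices in this order, K has dimension 0 with simplices:

  0-simplices (3): [0], [1], [2]

so the chain groups are C_0 ≅ Z^3.

From H_k ≅ ker(∂_k) / im(∂_{k+1}) we obtain:

  H_0: rank C_0 − rank ∂_1 = 3 − 0 = 3, and there is no ∂_1, so H_0 = Z^3.

H_0 ≅ Z^3.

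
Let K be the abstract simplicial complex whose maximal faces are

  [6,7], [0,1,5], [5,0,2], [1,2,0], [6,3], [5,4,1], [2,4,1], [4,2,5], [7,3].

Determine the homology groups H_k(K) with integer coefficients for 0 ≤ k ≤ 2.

Order the vertices as 0 < 1 < 2 < 3 < 4 < 5 < 6 < 7. Listing each simplex with vertices in this order, K has dimension 2 with simplices:

  0-simplices (8): [0], [1], [2], [3], [4], [5], [6], [7]
  1-simplices (12): [0,1], [0,2], [0,5], [1,2], [1,4], [1,5], [2,4], [2,5], [3,6], [3,7], [4,5], [6,7]
  2-simplices (6): [0,1,2], [0,1,5], [0,2,5], [1,2,4], [1,4,5], [2,4,5]

so the chain groups are C_0 ≅ Z^8, C_1 ≅ Z^12, C_2 ≅ Z^6.

The boundary map ∂_1: C_1 → C_0 sends each edge [p,q] (with p < q) to q − p.
As a 8×12 matrix over Z this has rank 6, with invariant factors (1,1,1,1,1,1).

The boundary map ∂_2: C_2 → C_1 maps a triangle to the signed sum of its edges. For instance
  ∂[0,1,2] = [1,2] − [0,2] + [0,1],
  ∂[1,4,5] = [4,5] − [1,5] + [1,4].
The resulting 12×6 matrix has rank 5, and its Smith normal form has invariant factors (1,1,1,1,1).

Computing H_k = (kernel of ∂_k) / (image of ∂_{k+1}):

  H_0: rank C_0 − rank ∂_1 = 8 − 6 = 2, and the invariant factors of ∂_1 are all 1, so H_0 ≅ Z^2.
  H_1: rank ker ∂_1 − rank ∂_2 = (12 − 6) − 5 = 1, and the invariant factors of ∂_2 are all 1, so H_1 ≅ Z.
  H_2: rank ker ∂_2 − rank ∂_3 = (6 − 5) − 0 = 1, and there is no ∂_3, so H_2 ≅ Z.

H_0 = Z^2,  H_1 = Z,  H_2 = Z.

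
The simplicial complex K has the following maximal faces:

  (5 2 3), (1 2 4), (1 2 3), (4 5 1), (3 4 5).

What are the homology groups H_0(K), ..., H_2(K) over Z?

Fix the vertex order 1 < 2 < 3 < 4 < 5 and write every simplex with vertices in increasing order. Then dim K = 2 and the simplices of K are:

  0-simplices (5): [1], [2], [3], [4], [5]
  1-simplices (10): [1,2], [1,3], [1,4], [1,5], [2,3], [2,4], [2,5], [3,4], [3,5], [4,5]
  2-simplices (5): [1,2,3], [1,2,4], [1,4,5], [2,3,5], [3,4,5]

giving chain groups C_0 ≅ Z^5, C_1 ≅ Z^10, C_2 ≅ Z^5.

Boundary ∂_1: C_1 → C_0 maps an edge to its endpoints' difference, ∂[p,q] = q − p. For instance
  ∂[3,4] = [4] − [3].
This gives a 5×10 integer matrix of rank 4; reducing to Smith normal form yields diagonal entries (1,1,1,1).

∂_2: C_2 → C_1 maps a triangle to the signed sum of its edges. For instance
  ∂[1,4,5] = [4,5] − [1,5] + [1,4],
  ∂[1,2,4] = [2,4] − [1,4] + [1,2].
The 10×5 boundary matrix has rank 5 and Smith normal form diag(1,1,1,1,1).

From H_k ≅ ker(∂_k) / im(∂_{k+1}) we obtain:

  H_0: rank C_0 − rank ∂_1 = 5 − 4 = 1, and the invariant factors of ∂_1 are all 1, so H_0 = Z.
  H_1: rank ker ∂_1 − rank ∂_2 = (10 − 4) − 5 = 1, and the invariant factors of ∂_2 are all 1, so H_1 = Z.
  H_2: rank ker ∂_2 − rank ∂_3 = (5 − 5) − 0 = 0, and there is no ∂_3, so H_2 = 0.

H_0 = Z,  H_1 = Z,  H_2 = 0.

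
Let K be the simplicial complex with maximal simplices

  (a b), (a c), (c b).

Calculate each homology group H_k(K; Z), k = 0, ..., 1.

H_0 ≅ Z,  H_1 ≅ Z.

Fix the vertex order a < b < c and write every simplex with vertices in increasing order. Then dim K = 1 and the simplices of K are:

  0-simplices (3): a, b, c
  1-simplices (3): ab, ac, bc

Hence C_0 ≅ Z^3, C_1 ≅ Z^3.

∂_1: C_1 → C_0 is given by ∂[p,q] = [q] − [p]. For instance
  ∂ac = c − a.
The resulting 3×3 matrix has rank 2, and its Smith normal form has invariant factors (1,1).

Reading off H_k = ker ∂_k / im ∂_{k+1}:

  H_0: rank C_0 − rank ∂_1 = 3 − 2 = 1, and the invariant factors of ∂_1 are all 1, so H_0 = Z.
  H_1: rank ker ∂_1 − rank ∂_2 = (3 − 2) − 0 = 1, and there is no ∂_2, so H_1 = Z.

As a check, the Euler characteristic is 3 − 3 = 0, which agrees with 1 − 1 = 0.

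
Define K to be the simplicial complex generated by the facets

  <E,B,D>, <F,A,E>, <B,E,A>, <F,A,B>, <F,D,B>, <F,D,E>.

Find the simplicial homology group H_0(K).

Fix the vertex order A < B < D < E < F and write every simplex with vertices in increasing order. Then dim K = 2 and the simplices of K are:

  0-simplices (5): A, B, D, E, F
  1-simplices (9): AB, AE, AF, BD, BE, BF, DE, DF, EF
  2-simplices (6): ABE, ABF, AEF, BDE, BDF, DEF

giving chain groups C_0 ≅ Z^5, C_1 ≅ Z^9, C_2 ≅ Z^6.

Boundary ∂_1: C_1 → C_0 maps an edge to its endpoints' difference, ∂[p,q] = q − p. For instance
  ∂DF = F − D.
This gives a 5×9 integer matrix of rank 4; reducing to Smith normal form yields diagonal entries (1,1,1,1).

The boundary map ∂_2: C_2 → C_1 maps a triangle to the signed sum of its edges. For instance
  ∂ABF = BF − AF + AB,
  ∂BDF = DF − BF + BD.
The resulting 9×6 matrix has rank 5, and its Smith normal form has invariant factors (1,1,1,1,1).

Computing H_k = (kernel of ∂_k) / (image of ∂_{k+1}):

  H_0: rank C_0 − rank ∂_1 = 5 − 4 = 1, and the invariant factors of ∂_1 are all 1, so H_0 = Z.

(K is a triangulation of the 2-sphere S^2.)

H_0 = Z.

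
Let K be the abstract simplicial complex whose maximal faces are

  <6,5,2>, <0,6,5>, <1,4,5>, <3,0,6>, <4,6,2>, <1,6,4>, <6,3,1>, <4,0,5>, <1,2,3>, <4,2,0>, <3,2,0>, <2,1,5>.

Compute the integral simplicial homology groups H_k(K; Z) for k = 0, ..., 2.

Fix the vertex order 0 < 1 < 2 < 3 < 4 < 5 < 6 and write every simplex with vertices in increasing order. Then dim K = 2 and the simplices of K are:

  0-simplices (7): [0], [1], [2], [3], [4], [5], [6]
  1-simplices (18): [0,2], [0,3], [0,4], [0,5], [0,6], [1,2], [1,3], [1,4], [1,5], [1,6], [2,3], [2,4], [2,5], [2,6], [3,6], [4,5], [4,6], [5,6]
  2-simplices (12): [0,2,3], [0,2,4], [0,3,6], [0,4,5], [0,5,6], [1,2,3], [1,2,5], [1,3,6], [1,4,5], [1,4,6], [2,4,6], [2,5,6]

Hence C_0 ≅ Z^7, C_1 ≅ Z^18, C_2 ≅ Z^12.

∂_1: C_1 → C_0 is given by ∂[p,q] = [q] − [p]. For instance
  ∂[1,3] = [3] − [1].
This gives a 7×18 integer matrix of rank 6; reducing to Smith normal form yields diagonal entries (1,1,1,1,1,1).

Boundary ∂_2: C_2 → C_1 maps a triangle to the signed sum of its edges. For instance
  ∂[0,5,6] = [5,6] − [0,6] + [0,5],
  ∂[2,5,6] = [5,6] − [2,6] + [2,5].
The 18×12 boundary matrix has rank 12 and Smith normal form diag(1,1,1,1,1,1,1,1,1,1,1,2).

From H_k ≅ ker(∂_k) / im(∂_{k+1}) we obtain:

  H_0: rank C_0 − rank ∂_1 = 7 − 6 = 1, and the invariant factors of ∂_1 are all 1, so H_0 = Z.
  H_1: rank ker ∂_1 − rank ∂_2 = (18 − 6) − 12 = 0, and ∂_2 has invariant factor 2 > 1, so H_1 = Z/2.
  H_2: rank ker ∂_2 − rank ∂_3 = (12 − 12) − 0 = 0, and there is no ∂_3, so H_2 = 0.

H_0 ≅ Z,  H_1 ≅ Z/2,  H_2 = 0.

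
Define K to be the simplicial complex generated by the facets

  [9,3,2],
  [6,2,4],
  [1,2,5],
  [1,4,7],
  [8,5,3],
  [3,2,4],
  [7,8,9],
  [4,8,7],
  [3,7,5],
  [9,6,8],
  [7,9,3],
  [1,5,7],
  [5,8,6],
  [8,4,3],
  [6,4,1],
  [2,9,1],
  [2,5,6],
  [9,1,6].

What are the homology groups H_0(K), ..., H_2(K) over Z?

H_0 = Z,  H_1 = Z × Z/2,  H_2 = 0.

Fix the vertex order 1 < 2 < 3 < 4 < 5 < 6 < 7 < 8 < 9 and write every simplex with vertices in increasing order. Then dim K = 2 and the simplices of K are:

  0-simplices (9): [1], [2], [3], [4], [5], [6], [7], [8], [9]
  1-simplices (27): (27 of them)
  2-simplices (18): [1,2,5], [1,2,9], [1,4,6], [1,4,7], [1,5,7], [1,6,9], [2,3,4], [2,3,9], [2,4,6], [2,5,6], [3,4,8], [3,5,7], [3,5,8], [3,7,9], [4,7,8], [5,6,8], [6,8,9], [7,8,9]

so the chain groups are C_0 ≅ Z^9, C_1 ≅ Z^27, C_2 ≅ Z^18.

Boundary ∂_1: C_1 → C_0 sends each edge [p,q] (with p < q) to q − p.
The resulting 9×27 matrix has rank 8, and its Smith normal form has invariant factors (1,1,1,1,1,1,1,1).

Boundary ∂_2: C_2 → C_1 sends each 2-simplex [p,q,r] to [q,r] − [p,r] + [p,q]. For instance
  ∂[5,6,8] = [6,8] − [5,8] + [5,6],
  ∂[6,8,9] = [8,9] − [6,9] + [6,8].
The resulting 27×18 matrix has rank 18, and its Smith normal form has invariant factors (1,1,1,1,1,1,1,1,1,1,1,1,1,1,1,1,1,2).

Reading off H_k = ker ∂_k / im ∂_{k+1}:

  H_0: rank C_0 − rank ∂_1 = 9 − 8 = 1, and the invariant factors of ∂_1 are all 1, so H_0 = Z.
  H_1: rank ker ∂_1 − rank ∂_2 = (27 − 8) − 18 = 1, and ∂_2 has invariant factor 2 > 1, so H_1 = Z × Z/2.
  H_2: rank ker ∂_2 − rank ∂_3 = (18 − 18) − 0 = 0, and there is no ∂_3, so H_2 = 0.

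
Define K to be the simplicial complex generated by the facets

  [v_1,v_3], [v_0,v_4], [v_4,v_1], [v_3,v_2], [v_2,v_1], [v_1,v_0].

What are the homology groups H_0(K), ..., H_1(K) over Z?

Take the total order v_0 < v_1 < v_2 < v_3 < v_4 on the vertex set. Then K (dimension 1) consists of the simplices:

  0-simplices (5): [v_0], [v_1], [v_2], [v_3], [v_4]
  1-simplices (6): [v_0,v_1], [v_0,v_4], [v_1,v_2], [v_1,v_3], [v_1,v_4], [v_2,v_3]

giving chain groups C_0 ≅ Z^5, C_1 ≅ Z^6.

The boundary map ∂_1: C_1 → C_0 is given by ∂[p,q] = [q] − [p].
As a 5×6 matrix over Z this has rank 4, with invariant factors (1,1,1,1).

Now H_k = ker ∂_k / im ∂_{k+1}, so:

  H_0: rank C_0 − rank ∂_1 = 5 − 4 = 1, and the invariant factors of ∂_1 are all 1, so H_0 = Z.
  H_1: rank ker ∂_1 − rank ∂_2 = (6 − 4) − 0 = 2, and there is no ∂_2, so H_1 = Z^2.

H_0 = Z,  H_1 = Z^2.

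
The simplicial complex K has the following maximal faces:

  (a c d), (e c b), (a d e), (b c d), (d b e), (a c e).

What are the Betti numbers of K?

Take the total order a < b < c < d < e on the vertex set. Then K (dimension 2) consists of the simplices:

  0-simplices (5): a, b, c, d, e
  1-simplices (9): ac, ad, ae, bc, bd, be, cd, ce, de
  2-simplices (6): acd, ace, ade, bcd, bce, bde

so the chain groups are C_0 ≅ Z^5, C_1 ≅ Z^9, C_2 ≅ Z^6.

Boundary ∂_1: C_1 → C_0 is given by ∂[p,q] = [q] − [p]. For instance
  ∂cd = d − c.
The 5×9 boundary matrix has rank 4 and Smith normal form diag(1,1,1,1).

Boundary ∂_2: C_2 → C_1 sends each 2-simplex [p,q,r] to [q,r] − [p,r] + [p,q]. For instance
  ∂bde = de − be + bd,
  ∂ade = de − ae + ad.
The resulting 9×6 matrix has rank 5, and its Smith normal form has invariant factors (1,1,1,1,1).

Computing H_k = (kernel of ∂_k) / (image of ∂_{k+1}):

  H_0: rank C_0 − rank ∂_1 = 5 − 4 = 1, and the invariant factors of ∂_1 are all 1, so H_0 = Z.
  H_1: rank ker ∂_1 − rank ∂_2 = (9 − 4) − 5 = 0, and the invariant factors of ∂_2 are all 1, so H_1 = 0.
  H_2: rank ker ∂_2 − rank ∂_3 = (6 − 5) − 0 = 1, and there is no ∂_3, so H_2 = Z.

(K is a triangulation of the 2-sphere S^2.)

Hence the Betti numbers are b_0 = 1, b_1 = 0, b_2 = 1.

b_0 = 1, b_1 = 0, b_2 = 1.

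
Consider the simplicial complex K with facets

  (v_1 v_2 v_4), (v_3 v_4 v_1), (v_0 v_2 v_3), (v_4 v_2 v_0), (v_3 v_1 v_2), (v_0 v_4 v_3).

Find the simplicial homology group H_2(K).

H_2 ≅ Z.

Fix the vertex order v_0 < v_1 < v_2 < v_3 < v_4 and write every simplex with vertices in increasing order. Then dim K = 2 and the simplices of K are:

  0-simplices (5): [v_0], [v_1], [v_2], [v_3], [v_4]
  1-simplices (9): [v_0,v_2], [v_0,v_3], [v_0,v_4], [v_1,v_2], [v_1,v_3], [v_1,v_4], [v_2,v_3], [v_2,v_4], [v_3,v_4]
  2-simplices (6): [v_0,v_2,v_3], [v_0,v_2,v_4], [v_0,v_3,v_4], [v_1,v_2,v_3], [v_1,v_2,v_4], [v_1,v_3,v_4]

Hence C_0 ≅ Z^5, C_1 ≅ Z^9, C_2 ≅ Z^6.

The boundary map ∂_1: C_1 → C_0 is given by ∂[p,q] = [q] − [p].
As a 5×9 matrix over Z this has rank 4, with invariant factors (1,1,1,1).

∂_2: C_2 → C_1 acts by ∂[p,q,r] = [q,r] − [p,r] + [p,q]. For instance
  ∂[v_0,v_2,v_4] = [v_2,v_4] − [v_0,v_4] + [v_0,v_2],
  ∂[v_0,v_2,v_3] = [v_2,v_3] − [v_0,v_3] + [v_0,v_2].
The 9×6 boundary matrix has rank 5 and Smith normal form diag(1,1,1,1,1).

Computing H_k = (kernel of ∂_k) / (image of ∂_{k+1}):

  H_2: rank ker ∂_2 − rank ∂_3 = (6 − 5) − 0 = 1, and there is no ∂_3, so H_2 ≅ Z.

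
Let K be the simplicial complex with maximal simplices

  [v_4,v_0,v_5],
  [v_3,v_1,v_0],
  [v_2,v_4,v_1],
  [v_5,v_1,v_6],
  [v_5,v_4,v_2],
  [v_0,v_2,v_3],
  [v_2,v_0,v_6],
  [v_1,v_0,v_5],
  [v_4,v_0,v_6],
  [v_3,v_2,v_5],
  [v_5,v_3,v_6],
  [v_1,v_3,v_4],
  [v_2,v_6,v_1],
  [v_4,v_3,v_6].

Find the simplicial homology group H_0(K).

Order the vertices as v_0 < v_1 < v_2 < v_3 < v_4 < v_5 < v_6. Listing each simplex with vertices in this order, K has dimension 2 with simplices:

  0-simplices (7): [v_0], [v_1], [v_2], [v_3], [v_4], [v_5], [v_6]
  1-simplices (21): (21 of them)
  2-simplices (14): (14 of them)

Hence C_0 ≅ Z^7, C_1 ≅ Z^21, C_2 ≅ Z^14.

Boundary ∂_1: C_1 → C_0 sends each edge [p,q] (with p < q) to q − p.
The resulting 7×21 matrix has rank 6, and its Smith normal form has invariant factors (1,1,1,1,1,1).

∂_2: C_2 → C_1 maps a triangle to the signed sum of its edges. For instance
  ∂[v_1,v_2,v_6] = [v_2,v_6] − [v_1,v_6] + [v_1,v_2],
  ∂[v_0,v_2,v_6] = [v_2,v_6] − [v_0,v_6] + [v_0,v_2].
This gives a 21×14 integer matrix of rank 13; reducing to Smith normal form yields diagonal entries (1,1,1,1,1,1,1,1,1,1,1,1,1).

Now H_k = ker ∂_k / im ∂_{k+1}, so:

  H_0: rank C_0 − rank ∂_1 = 7 − 6 = 1, and the invariant factors of ∂_1 are all 1, so H_0 ≅ Z.

(K is a triangulation of the torus T^2.)

H_0 ≅ Z.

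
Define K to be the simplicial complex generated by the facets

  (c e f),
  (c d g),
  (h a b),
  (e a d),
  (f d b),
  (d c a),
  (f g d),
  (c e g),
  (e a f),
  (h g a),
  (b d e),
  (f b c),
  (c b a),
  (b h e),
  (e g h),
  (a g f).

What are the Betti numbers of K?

b_0 = 1, b_1 = 2, b_2 = 1.

Order the vertices as a < b < c < d < e < f < g < h. Listing each simplex with vertices in this order, K has dimension 2 with simplices:

  0-simplices (8): a, b, c, d, e, f, g, h
  1-simplices (24): ab, ac, ad, ae, af, ag, ah, bc, bd, be, bf, bh, cd, ce, cf, cg, de, df, dg, ef, eg, eh, fg, gh
  2-simplices (16): abc, abh, acd, ade, aef, afg, agh, bcf, bde, bdf, beh, cdg, cef, ceg, dfg, egh

Hence C_0 ≅ Z^8, C_1 ≅ Z^24, C_2 ≅ Z^16.

∂_1: C_1 → C_0 maps an edge to its endpoints' difference, ∂[p,q] = q − p. For instance
  ∂be = e − b.
The 8×24 boundary matrix has rank 7 and Smith normal form diag(1,1,1,1,1,1,1).

∂_2: C_2 → C_1 maps a triangle to the signed sum of its edges. For instance
  ∂ceg = eg − cg + ce,
  ∂agh = gh − ah + ag.
As a 24×16 matrix over Z this has rank 15, with invariant factors (1,1,1,1,1,1,1,1,1,1,1,1,1,1,1).

Computing H_k = (kernel of ∂_k) / (image of ∂_{k+1}):

  H_0: rank C_0 − rank ∂_1 = 8 − 7 = 1, and the invariant factors of ∂_1 are all 1, so H_0 ≅ Z.
  H_1: rank ker ∂_1 − rank ∂_2 = (24 − 7) − 15 = 2, and the invariant factors of ∂_2 are all 1, so H_1 ≅ Z^2.
  H_2: rank ker ∂_2 − rank ∂_3 = (16 − 15) − 0 = 1, and there is no ∂_3, so H_2 ≅ Z.

Hence the Betti numbers are b_0 = 1, b_1 = 2, b_2 = 1.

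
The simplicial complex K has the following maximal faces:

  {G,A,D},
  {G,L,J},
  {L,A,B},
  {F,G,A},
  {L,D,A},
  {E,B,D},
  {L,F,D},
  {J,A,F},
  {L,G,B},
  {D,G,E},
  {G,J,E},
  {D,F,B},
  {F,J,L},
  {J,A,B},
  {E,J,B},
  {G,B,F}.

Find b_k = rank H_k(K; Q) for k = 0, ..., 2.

b_0 = 1, b_1 = 2, b_2 = 1.

Take the total order A < B < D < E < F < G < J < L on the vertex set. Then K (dimension 2) consists of the simplices:

  0-simplices (8): A, B, D, E, F, G, J, L
  1-simplices (24): AB, AD, AF, AG, AJ, AL, BD, BE, BF, BG, BJ, BL, DE, DF, DG, DL, EG, EJ, FG, FJ, FL, GJ, GL, JL
  2-simplices (16): ABJ, ABL, ADG, ADL, AFG, AFJ, BDE, BDF, BEJ, BFG, BGL, DEG, DFL, EGJ, FJL, GJL

giving chain groups C_0 ≅ Z^8, C_1 ≅ Z^24, C_2 ≅ Z^16.

∂_1: C_1 → C_0 is given by ∂[p,q] = [q] − [p].
As a 8×24 matrix over Z this has rank 7, with invariant factors (1,1,1,1,1,1,1).

The boundary map ∂_2: C_2 → C_1 sends each 2-simplex [p,q,r] to [q,r] − [p,r] + [p,q]. For instance
  ∂ABJ = BJ − AJ + AB,
  ∂BEJ = EJ − BJ + BE.
The resulting 24×16 matrix has rank 15, and its Smith normal form has invariant factors (1,1,1,1,1,1,1,1,1,1,1,1,1,1,1).

Computing H_k = (kernel of ∂_k) / (image of ∂_{k+1}):

  H_0: rank C_0 − rank ∂_1 = 8 − 7 = 1, and the invariant factors of ∂_1 are all 1, so H_0 = Z.
  H_1: rank ker ∂_1 − rank ∂_2 = (24 − 7) − 15 = 2, and the invariant factors of ∂_2 are all 1, so H_1 = Z^2.
  H_2: rank ker ∂_2 − rank ∂_3 = (16 − 15) − 0 = 1, and there is no ∂_3, so H_2 = Z.

(K is a triangulation of the torus T^2.)

Hence the Betti numbers are b_0 = 1, b_1 = 2, b_2 = 1.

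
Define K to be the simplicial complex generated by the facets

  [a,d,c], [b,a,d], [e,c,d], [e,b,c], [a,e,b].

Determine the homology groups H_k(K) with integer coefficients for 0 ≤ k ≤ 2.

H_0 ≅ Z,  H_1 ≅ Z,  H_2 = 0.

K has 5 vertices, 10 edges, 5 triangles.
rank ∂_0 = 0, rank ∂_1 = 4 ⇒ b_0 = 5 − 0 − 4 = 1; all invariant factors of ∂_1 are 1 so no torsion. So H_0 ≅ Z.
rank ∂_1 = 4, rank ∂_2 = 5 ⇒ b_1 = 10 − 4 − 5 = 1; all invariant factors of ∂_2 are 1 so no torsion. So H_1 ≅ Z.
rank ∂_2 = 5, rank ∂_3 = 0 ⇒ b_2 = 5 − 5 − 0 = 0. So H_2 ≅ 0.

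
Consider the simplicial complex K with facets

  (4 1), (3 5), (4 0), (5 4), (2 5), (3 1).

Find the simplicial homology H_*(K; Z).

K has 6 vertices, 6 edges.
rank ∂_0 = 0, rank ∂_1 = 5 ⇒ b_0 = 6 − 0 − 5 = 1; all invariant factors of ∂_1 are 1 so no torsion. So H_0 ≅ Z.
rank ∂_1 = 5, rank ∂_2 = 0 ⇒ b_1 = 6 − 5 − 0 = 1. So H_1 ≅ Z.

H_0 ≅ Z,  H_1 ≅ Z.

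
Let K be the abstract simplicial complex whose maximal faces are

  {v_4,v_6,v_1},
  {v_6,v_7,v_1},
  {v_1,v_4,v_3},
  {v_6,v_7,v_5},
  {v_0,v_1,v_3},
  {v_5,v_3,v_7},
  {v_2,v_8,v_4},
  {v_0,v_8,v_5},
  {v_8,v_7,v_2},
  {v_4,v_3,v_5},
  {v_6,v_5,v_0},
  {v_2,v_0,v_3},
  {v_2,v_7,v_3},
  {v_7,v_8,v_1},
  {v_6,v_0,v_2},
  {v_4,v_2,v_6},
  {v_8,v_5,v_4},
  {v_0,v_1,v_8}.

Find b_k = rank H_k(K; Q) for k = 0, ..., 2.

b_0 = 1, b_1 = 2, b_2 = 1.

Take the total order v_0 < v_1 < v_2 < v_3 < v_4 < v_5 < v_6 < v_7 < v_8 on the vertex set. Then K (dimension 2) consists of the simplices:

  0-simplices (9): [v_0], [v_1], [v_2], [v_3], [v_4], [v_5], [v_6], [v_7], [v_8]
  1-simplices (27): (27 of them)
  2-simplices (18): (18 of them)

giving chain groups C_0 ≅ Z^9, C_1 ≅ Z^27, C_2 ≅ Z^18.

The boundary map ∂_1: C_1 → C_0 is given by ∂[p,q] = [q] − [p]. For instance
  ∂[v_2,v_6] = [v_6] − [v_2].
As a 9×27 matrix over Z this has rank 8, with invariant factors (1,1,1,1,1,1,1,1).

∂_2: C_2 → C_1 acts by ∂[p,q,r] = [q,r] − [p,r] + [p,q]. For instance
  ∂[v_3,v_5,v_7] = [v_5,v_7] − [v_3,v_7] + [v_3,v_5],
  ∂[v_2,v_7,v_8] = [v_7,v_8] − [v_2,v_8] + [v_2,v_7].
The resulting 27×18 matrix has rank 17, and its Smith normal form has invariant factors (1,1,1,1,1,1,1,1,1,1,1,1,1,1,1,1,1).

From H_k ≅ ker(∂_k) / im(∂_{k+1}) we obtain:

  H_0: rank C_0 − rank ∂_1 = 9 − 8 = 1, and the invariant factors of ∂_1 are all 1, so H_0 ≅ Z.
  H_1: rank ker ∂_1 − rank ∂_2 = (27 − 8) − 17 = 2, and the invariant factors of ∂_2 are all 1, so H_1 ≅ Z^2.
  H_2: rank ker ∂_2 − rank ∂_3 = (18 − 17) − 0 = 1, and there is no ∂_3, so H_2 ≅ Z.

As a check, the Euler characteristic is 9 − 27 + 18 = 0, which agrees with 1 − 2 + 1 = 0.
(K is a triangulation of the torus T^2.)

Hence the Betti numbers are b_0 = 1, b_1 = 2, b_2 = 1.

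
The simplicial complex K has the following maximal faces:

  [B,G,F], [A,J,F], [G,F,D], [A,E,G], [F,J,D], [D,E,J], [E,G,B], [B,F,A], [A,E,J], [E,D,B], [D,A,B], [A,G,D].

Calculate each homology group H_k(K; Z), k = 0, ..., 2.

H_0 = Z,  H_1 = Z/2Z,  H_2 = 0.

Fix the vertex order A < B < D < E < F < G < J and write every simplex with vertices in increasing order. Then dim K = 2 and the simplices of K are:

  0-simplices (7): A, B, D, E, F, G, J
  1-simplices (18): AB, AD, AE, AF, AG, AJ, BD, BE, BF, BG, DE, DF, DG, DJ, EG, EJ, FG, FJ
  2-simplices (12): ABD, ABF, ADG, AEG, AEJ, AFJ, BDE, BEG, BFG, DEJ, DFG, DFJ

Hence C_0 ≅ Z^7, C_1 ≅ Z^18, C_2 ≅ Z^12.

∂_1: C_1 → C_0 sends each edge [p,q] (with p < q) to q − p.
As a 7×18 matrix over Z this has rank 6, with invariant factors (1,1,1,1,1,1).

The boundary map ∂_2: C_2 → C_1 sends each 2-simplex [p,q,r] to [q,r] − [p,r] + [p,q]. For instance
  ∂BDE = DE − BE + BD,
  ∂ABD = BD − AD + AB.
As a 18×12 matrix over Z this has rank 12, with invariant factors (1,1,1,1,1,1,1,1,1,1,1,2).

Reading off H_k = ker ∂_k / im ∂_{k+1}:

  H_0: rank C_0 − rank ∂_1 = 7 − 6 = 1, and the invariant factors of ∂_1 are all 1, so H_0 = Z.
  H_1: rank ker ∂_1 − rank ∂_2 = (18 − 6) − 12 = 0, and ∂_2 has invariant factor 2 > 1, so H_1 = Z/2Z.
  H_2: rank ker ∂_2 − rank ∂_3 = (12 − 12) − 0 = 0, and there is no ∂_3, so H_2 = 0.

(K is a triangulation of the real projective plane RP^2.)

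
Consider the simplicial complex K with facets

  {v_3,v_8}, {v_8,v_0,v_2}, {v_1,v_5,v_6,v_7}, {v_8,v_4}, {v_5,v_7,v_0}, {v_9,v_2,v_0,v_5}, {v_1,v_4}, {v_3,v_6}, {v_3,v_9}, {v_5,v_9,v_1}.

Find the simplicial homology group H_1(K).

Take the total order v_0 < v_1 < v_2 < v_3 < v_4 < v_5 < v_6 < v_7 < v_8 < v_9 on the vertex set. Then K (dimension 3) consists of the simplices:

  0-simplices (10): [v_0], [v_1], [v_2], [v_3], [v_4], [v_5], [v_6], [v_7], [v_8], [v_9]
  1-simplices (21): (21 of them)
  2-simplices (11): (11 of them)
  3-simplices (2): [v_0,v_2,v_5,v_9], [v_1,v_5,v_6,v_7]

Hence C_0 ≅ Z^10, C_1 ≅ Z^21, C_2 ≅ Z^11, C_3 ≅ Z^2.

∂_1: C_1 → C_0 sends each edge [p,q] (with p < q) to q − p.
The resulting 10×21 matrix has rank 9, and its Smith normal form has invariant factors (1,1,1,1,1,1,1,1,1).

Boundary ∂_2: C_2 → C_1 acts by ∂[p,q,r] = [q,r] − [p,r] + [p,q]. For instance
  ∂[v_0,v_2,v_5] = [v_2,v_5] − [v_0,v_5] + [v_0,v_2],
  ∂[v_0,v_5,v_7] = [v_5,v_7] − [v_0,v_7] + [v_0,v_5].
The resulting 21×11 matrix has rank 9, and its Smith normal form has invariant factors (1,1,1,1,1,1,1,1,1).

∂_3: C_3 → C_2 sends each 3-simplex σ to the alternating sum Σ_i (−1)^i (σ with its i-th vertex removed). For instance
  ∂[v_1,v_5,v_6,v_7] = [v_5,v_6,v_7] − [v_1,v_6,v_7] + [v_1,v_5,v_7] − [v_1,v_5,v_6],
  ∂[v_0,v_2,v_5,v_9] = [v_2,v_5,v_9] − [v_0,v_5,v_9] + [v_0,v_2,v_9] − [v_0,v_2,v_5].
The 11×2 boundary matrix has rank 2 and Smith normal form diag(1,1).

Computing H_k = (kernel of ∂_k) / (image of ∂_{k+1}):

  H_1: rank ker ∂_1 − rank ∂_2 = (21 − 9) − 9 = 3, and the invariant factors of ∂_2 are all 1, so H_1 = Z^3.

H_1 = Z^3.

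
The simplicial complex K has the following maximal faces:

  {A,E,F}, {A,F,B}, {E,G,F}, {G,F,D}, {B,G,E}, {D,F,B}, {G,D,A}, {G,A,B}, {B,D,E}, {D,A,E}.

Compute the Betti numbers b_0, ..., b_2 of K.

b_0 = 1, b_1 = 0, b_2 = 0.

Fix the vertex order A < B < D < E < F < G and write every simplex with vertices in increasing order. Then dim K = 2 and the simplices of K are:

  0-simplices (6): A, B, D, E, F, G
  1-simplices (15): AB, AD, AE, AF, AG, BD, BE, BF, BG, DE, DF, DG, EF, EG, FG
  2-simplices (10): ABF, ABG, ADE, ADG, AEF, BDE, BDF, BEG, DFG, EFG

giving chain groups C_0 ≅ Z^6, C_1 ≅ Z^15, C_2 ≅ Z^10.

∂_1: C_1 → C_0 sends each edge [p,q] (with p < q) to q − p.
This gives a 6×15 integer matrix of rank 5; reducing to Smith normal form yields diagonal entries (1,1,1,1,1).

The boundary map ∂_2: C_2 → C_1 acts by ∂[p,q,r] = [q,r] − [p,r] + [p,q]. For instance
  ∂EFG = FG − EG + EF,
  ∂BDF = DF − BF + BD.
As a 15×10 matrix over Z this has rank 10, with invariant factors (1,1,1,1,1,1,1,1,1,2).

Now H_k = ker ∂_k / im ∂_{k+1}, so:

  H_0: rank C_0 − rank ∂_1 = 6 − 5 = 1, and the invariant factors of ∂_1 are all 1, so H_0 ≅ Z.
  H_1: rank ker ∂_1 − rank ∂_2 = (15 − 5) − 10 = 0, and ∂_2 has invariant factor 2 > 1, so H_1 ≅ Z/2.
  H_2: rank ker ∂_2 − rank ∂_3 = (10 − 10) − 0 = 0, and there is no ∂_3, so H_2 ≅ 0.

Hence the Betti numbers are b_0 = 1, b_1 = 0, b_2 = 0.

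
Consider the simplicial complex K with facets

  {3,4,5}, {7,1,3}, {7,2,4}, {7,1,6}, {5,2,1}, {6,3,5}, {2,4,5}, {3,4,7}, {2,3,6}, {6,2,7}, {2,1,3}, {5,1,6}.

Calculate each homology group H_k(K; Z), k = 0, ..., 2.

Order the vertices as 1 < 2 < 3 < 4 < 5 < 6 < 7. Listing each simplex with vertices in this order, K has dimension 2 with simplices:

  0-simplices (7): [1], [2], [3], [4], [5], [6], [7]
  1-simplices (18): [1,2], [1,3], [1,5], [1,6], [1,7], [2,3], [2,4], [2,5], [2,6], [2,7], [3,4], [3,5], [3,6], [3,7], [4,5], [4,7], [5,6], [6,7]
  2-simplices (12): [1,2,3], [1,2,5], [1,3,7], [1,5,6], [1,6,7], [2,3,6], [2,4,5], [2,4,7], [2,6,7], [3,4,5], [3,4,7], [3,5,6]

Hence C_0 ≅ Z^7, C_1 ≅ Z^18, C_2 ≅ Z^12.

Boundary ∂_1: C_1 → C_0 sends each edge [p,q] (with p < q) to q − p. For instance
  ∂[2,5] = [5] − [2].
The resulting 7×18 matrix has rank 6, and its Smith normal form has invariant factors (1,1,1,1,1,1).

The boundary map ∂_2: C_2 → C_1 maps a triangle to the signed sum of its edges. For instance
  ∂[2,4,7] = [4,7] − [2,7] + [2,4],
  ∂[1,5,6] = [5,6] − [1,6] + [1,5].
The 18×12 boundary matrix has rank 12 and Smith normal form diag(1,1,1,1,1,1,1,1,1,1,1,2).

Reading off H_k = ker ∂_k / im ∂_{k+1}:

  H_0: rank C_0 − rank ∂_1 = 7 − 6 = 1, and the invariant factors of ∂_1 are all 1, so H_0 ≅ Z.
  H_1: rank ker ∂_1 − rank ∂_2 = (18 − 6) − 12 = 0, and ∂_2 has invariant factor 2 > 1, so H_1 ≅ Z/2Z.
  H_2: rank ker ∂_2 − rank ∂_3 = (12 − 12) − 0 = 0, and there is no ∂_3, so H_2 ≅ 0.

As a check, the Euler characteristic is 7 − 18 + 12 = 1, which agrees with 1 − 0 + 0 = 1.
(K is a triangulation of the real projective plane RP^2.)

H_0 ≅ Z,  H_1 ≅ Z/2Z,  H_2 = 0.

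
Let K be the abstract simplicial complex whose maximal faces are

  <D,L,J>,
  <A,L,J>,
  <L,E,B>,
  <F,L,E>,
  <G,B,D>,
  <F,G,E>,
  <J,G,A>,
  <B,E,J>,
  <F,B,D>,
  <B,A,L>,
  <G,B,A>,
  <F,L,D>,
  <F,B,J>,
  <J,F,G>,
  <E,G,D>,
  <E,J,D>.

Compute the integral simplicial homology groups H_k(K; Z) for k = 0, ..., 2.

H_0 ≅ Z,  H_1 ≅ Z^2,  H_2 ≅ Z.

We work with the vertex ordering A < B < D < E < F < G < J < L. The simplices of K, each written with vertices in increasing order, are:

  0-simplices (8): A, B, D, E, F, G, J, L
  1-simplices (24): AB, AG, AJ, AL, BD, BE, BF, BG, BJ, BL, DE, DF, DG, DJ, DL, EF, EG, EJ, EL, FG, FJ, FL, GJ, JL
  2-simplices (16): ABG, ABL, AGJ, AJL, BDF, BDG, BEJ, BEL, BFJ, DEG, DEJ, DFL, DJL, EFG, EFL, FGJ

giving chain groups C_0 ≅ Z^8, C_1 ≅ Z^24, C_2 ≅ Z^16.

∂_1: C_1 → C_0 sends each edge [p,q] (with p < q) to q − p. For instance
  ∂AG = G − A.
As a 8×24 matrix over Z this has rank 7, with invariant factors (1,1,1,1,1,1,1).

Boundary ∂_2: C_2 → C_1 sends each 2-simplex [p,q,r] to [q,r] − [p,r] + [p,q]. For instance
  ∂BDF = DF − BF + BD,
  ∂BEJ = EJ − BJ + BE.
The resulting 24×16 matrix has rank 15, and its Smith normal form has invariant factors (1,1,1,1,1,1,1,1,1,1,1,1,1,1,1).

From H_k ≅ ker(∂_k) / im(∂_{k+1}) we obtain:

  H_0: rank C_0 − rank ∂_1 = 8 − 7 = 1, and the invariant factors of ∂_1 are all 1, so H_0 ≅ Z.
  H_1: rank ker ∂_1 − rank ∂_2 = (24 − 7) − 15 = 2, and the invariant factors of ∂_2 are all 1, so H_1 ≅ Z^2.
  H_2: rank ker ∂_2 − rank ∂_3 = (16 − 15) − 0 = 1, and there is no ∂_3, so H_2 ≅ Z.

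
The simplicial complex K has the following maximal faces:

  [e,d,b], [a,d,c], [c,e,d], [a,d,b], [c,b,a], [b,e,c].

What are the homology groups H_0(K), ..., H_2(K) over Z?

Take the total order a < b < c < d < e on the vertex set. Then K (dimension 2) consists of the simplices:

  0-simplices (5): a, b, c, d, e
  1-simplices (9): ab, ac, ad, bc, bd, be, cd, ce, de
  2-simplices (6): abc, abd, acd, bce, bde, cde

so the chain groups are C_0 ≅ Z^5, C_1 ≅ Z^9, C_2 ≅ Z^6.

∂_1: C_1 → C_0 maps an edge to its endpoints' difference, ∂[p,q] = q − p.
As a 5×9 matrix over Z this has rank 4, with invariant factors (1,1,1,1).

The boundary map ∂_2: C_2 → C_1 acts by ∂[p,q,r] = [q,r] − [p,r] + [p,q]. For instance
  ∂bde = de − be + bd,
  ∂abc = bc − ac + ab.
This gives a 9×6 integer matrix of rank 5; reducing to Smith normal form yields diagonal entries (1,1,1,1,1).

Now H_k = ker ∂_k / im ∂_{k+1}, so:

  H_0: rank C_0 − rank ∂_1 = 5 − 4 = 1, and the invariant factors of ∂_1 are all 1, so H_0 = Z.
  H_1: rank ker ∂_1 − rank ∂_2 = (9 − 4) − 5 = 0, and the invariant factors of ∂_2 are all 1, so H_1 = 0.
  H_2: rank ker ∂_2 − rank ∂_3 = (6 − 5) − 0 = 1, and there is no ∂_3, so H_2 = Z.

H_0 ≅ Z,  H_1 = 0,  H_2 ≅ Z.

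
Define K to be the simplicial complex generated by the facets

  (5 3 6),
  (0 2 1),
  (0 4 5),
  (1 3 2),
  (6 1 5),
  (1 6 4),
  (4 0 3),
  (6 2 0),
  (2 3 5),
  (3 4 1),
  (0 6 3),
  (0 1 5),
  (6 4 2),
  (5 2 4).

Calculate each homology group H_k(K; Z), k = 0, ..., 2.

H_0 ≅ Z,  H_1 ≅ Z^2,  H_2 ≅ Z.

Order the vertices as 0 < 1 < 2 < 3 < 4 < 5 < 6. Listing each simplex with vertices in this order, K has dimension 2 with simplices:

  0-simplices (7): [0], [1], [2], [3], [4], [5], [6]
  1-simplices (21): [0,1], [0,2], [0,3], [0,4], [0,5], [0,6], [1,2], [1,3], [1,4], [1,5], [1,6], [2,3], [2,4], [2,5], [2,6], [3,4], [3,5], [3,6], [4,5], [4,6], [5,6]
  2-simplices (14): [0,1,2], [0,1,5], [0,2,6], [0,3,4], [0,3,6], [0,4,5], [1,2,3], [1,3,4], [1,4,6], [1,5,6], [2,3,5], [2,4,5], [2,4,6], [3,5,6]

Hence C_0 ≅ Z^7, C_1 ≅ Z^21, C_2 ≅ Z^14.

The boundary map ∂_1: C_1 → C_0 is given by ∂[p,q] = [q] − [p].
The 7×21 boundary matrix has rank 6 and Smith normal form diag(1,1,1,1,1,1).

∂_2: C_2 → C_1 maps a triangle to the signed sum of its edges. For instance
  ∂[3,5,6] = [5,6] − [3,6] + [3,5],
  ∂[1,2,3] = [2,3] − [1,3] + [1,2].
The 21×14 boundary matrix has rank 13 and Smith normal form diag(1,1,1,1,1,1,1,1,1,1,1,1,1).

Reading off H_k = ker ∂_k / im ∂_{k+1}:

  H_0: rank C_0 − rank ∂_1 = 7 − 6 = 1, and the invariant factors of ∂_1 are all 1, so H_0 = Z.
  H_1: rank ker ∂_1 − rank ∂_2 = (21 − 6) − 13 = 2, and the invariant factors of ∂_2 are all 1, so H_1 = Z^2.
  H_2: rank ker ∂_2 − rank ∂_3 = (14 − 13) − 0 = 1, and there is no ∂_3, so H_2 = Z.

As a check, the Euler characteristic is 7 − 21 + 14 = 0, which agrees with 1 − 2 + 1 = 0.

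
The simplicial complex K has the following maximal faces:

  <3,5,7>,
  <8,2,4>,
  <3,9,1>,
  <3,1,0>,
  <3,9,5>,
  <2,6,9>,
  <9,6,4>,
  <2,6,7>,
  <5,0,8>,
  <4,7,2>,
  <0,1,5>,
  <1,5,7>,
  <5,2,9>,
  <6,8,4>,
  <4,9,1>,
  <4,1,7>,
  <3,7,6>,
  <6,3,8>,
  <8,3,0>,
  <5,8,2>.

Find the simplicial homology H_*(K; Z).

Fix the vertex order 0 < 1 < 2 < 3 < 4 < 5 < 6 < 7 < 8 < 9 and write every simplex with vertices in increasing order. Then dim K = 2 and the simplices of K are:

  0-simplices (10): [0], [1], [2], [3], [4], [5], [6], [7], [8], [9]
  1-simplices (30): (30 of them)
  2-simplices (20): (20 of them)

so the chain groups are C_0 ≅ Z^10, C_1 ≅ Z^30, C_2 ≅ Z^20.

∂_1: C_1 → C_0 maps an edge to its endpoints' difference, ∂[p,q] = q − p. For instance
  ∂[4,6] = [6] − [4].
The resulting 10×30 matrix has rank 9, and its Smith normal form has invariant factors (1,1,1,1,1,1,1,1,1).

∂_2: C_2 → C_1 maps a triangle to the signed sum of its edges. For instance
  ∂[0,3,8] = [3,8] − [0,8] + [0,3],
  ∂[3,5,9] = [5,9] − [3,9] + [3,5].
The 30×20 boundary matrix has rank 20 and Smith normal form diag(1,1,1,1,1,1,1,1,1,1,1,1,1,1,1,1,1,1,1,2).

Computing H_k = (kernel of ∂_k) / (image of ∂_{k+1}):

  H_0: rank C_0 − rank ∂_1 = 10 − 9 = 1, and the invariant factors of ∂_1 are all 1, so H_0 = Z.
  H_1: rank ker ∂_1 − rank ∂_2 = (30 − 9) − 20 = 1, and ∂_2 has invariant factor 2 > 1, so H_1 = Z ⊕ Z/2.
  H_2: rank ker ∂_2 − rank ∂_3 = (20 − 20) − 0 = 0, and there is no ∂_3, so H_2 = 0.

As a check, the Euler characteristic is 10 − 30 + 20 = 0, which agrees with 1 − 1 + 0 = 0.

H_0 ≅ Z,  H_1 ≅ Z ⊕ Z/2,  H_2 = 0.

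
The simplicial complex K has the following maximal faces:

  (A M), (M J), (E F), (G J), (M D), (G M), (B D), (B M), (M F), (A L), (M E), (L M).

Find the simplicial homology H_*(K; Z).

Order the vertices as A < B < D < E < F < G < J < L < M. Listing each simplex with vertices in this order, K has dimension 1 with simplices:

  0-simplices (9): A, B, D, E, F, G, J, L, M
  1-simplices (12): AL, AM, BD, BM, DM, EF, EM, FM, GJ, GM, JM, LM

Hence C_0 ≅ Z^9, C_1 ≅ Z^12.

The boundary map ∂_1: C_1 → C_0 maps an edge to its endpoints' difference, ∂[p,q] = q − p. For instance
  ∂DM = M − D.
As a 9×12 matrix over Z this has rank 8, with invariant factors (1,1,1,1,1,1,1,1).

Now H_k = ker ∂_k / im ∂_{k+1}, so:

  H_0: rank C_0 − rank ∂_1 = 9 − 8 = 1, and the invariant factors of ∂_1 are all 1, so H_0 = Z.
  H_1: rank ker ∂_1 − rank ∂_2 = (12 − 8) − 0 = 4, and there is no ∂_2, so H_1 = Z^4.

H_0 = Z,  H_1 = Z^4.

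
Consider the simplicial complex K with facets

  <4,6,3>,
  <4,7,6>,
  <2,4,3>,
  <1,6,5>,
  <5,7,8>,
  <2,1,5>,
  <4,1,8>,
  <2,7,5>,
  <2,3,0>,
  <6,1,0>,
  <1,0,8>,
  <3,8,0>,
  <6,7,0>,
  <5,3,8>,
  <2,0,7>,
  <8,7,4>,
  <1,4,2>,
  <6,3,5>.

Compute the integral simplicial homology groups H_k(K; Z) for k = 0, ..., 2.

Fix the vertex order 0 < 1 < 2 < 3 < 4 < 5 < 6 < 7 < 8 and write every simplex with vertices in increasing order. Then dim K = 2 and the simplices of K are:

  0-simplices (9): [0], [1], [2], [3], [4], [5], [6], [7], [8]
  1-simplices (27): (27 of them)
  2-simplices (18): [0,1,6], [0,1,8], [0,2,3], [0,2,7], [0,3,8], [0,6,7], [1,2,4], [1,2,5], [1,4,8], [1,5,6], [2,3,4], [2,5,7], [3,4,6], [3,5,6], [3,5,8], [4,6,7], [4,7,8], [5,7,8]

Hence C_0 ≅ Z^9, C_1 ≅ Z^27, C_2 ≅ Z^18.

The boundary map ∂_1: C_1 → C_0 maps an edge to its endpoints' difference, ∂[p,q] = q − p. For instance
  ∂[1,4] = [4] − [1].
The 9×27 boundary matrix has rank 8 and Smith normal form diag(1,1,1,1,1,1,1,1).

∂_2: C_2 → C_1 maps a triangle to the signed sum of its edges. For instance
  ∂[2,5,7] = [5,7] − [2,7] + [2,5],
  ∂[2,3,4] = [3,4] − [2,4] + [2,3].
The resulting 27×18 matrix has rank 17, and its Smith normal form has invariant factors (1,1,1,1,1,1,1,1,1,1,1,1,1,1,1,1,1).

Reading off H_k = ker ∂_k / im ∂_{k+1}:

  H_0: rank C_0 − rank ∂_1 = 9 − 8 = 1, and the invariant factors of ∂_1 are all 1, so H_0 = Z.
  H_1: rank ker ∂_1 − rank ∂_2 = (27 − 8) − 17 = 2, and the invariant factors of ∂_2 are all 1, so H_1 = Z^2.
  H_2: rank ker ∂_2 − rank ∂_3 = (18 − 17) − 0 = 1, and there is no ∂_3, so H_2 = Z.

As a check, the Euler characteristic is 9 − 27 + 18 = 0, which agrees with 1 − 2 + 1 = 0.

H_0 ≅ Z,  H_1 ≅ Z^2,  H_2 ≅ Z.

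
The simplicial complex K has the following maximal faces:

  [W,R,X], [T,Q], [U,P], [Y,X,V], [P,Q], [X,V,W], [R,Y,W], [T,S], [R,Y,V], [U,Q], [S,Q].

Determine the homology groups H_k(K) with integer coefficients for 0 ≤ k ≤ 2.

H_0 = Z^2,  H_1 = Z^3,  H_2 = 0.

We work with the vertex ordering P < Q < R < S < T < U < V < W < X < Y. The simplices of K, each written with vertices in increasing order, are:

  0-simplices (10): P, Q, R, S, T, U, V, W, X, Y
  1-simplices (16): PQ, PU, QS, QT, QU, RV, RW, RX, RY, ST, VW, VX, VY, WX, WY, XY
  2-simplices (5): RVY, RWX, RWY, VWX, VXY

so the chain groups are C_0 ≅ Z^10, C_1 ≅ Z^16, C_2 ≅ Z^5.

Boundary ∂_1: C_1 → C_0 sends each edge [p,q] (with p < q) to q − p.
The resulting 10×16 matrix has rank 8, and its Smith normal form has invariant factors (1,1,1,1,1,1,1,1).

∂_2: C_2 → C_1 acts by ∂[p,q,r] = [q,r] − [p,r] + [p,q]. For instance
  ∂VXY = XY − VY + VX,
  ∂VWX = WX − VX + VW.
The resulting 16×5 matrix has rank 5, and its Smith normal form has invariant factors (1,1,1,1,1).

Reading off H_k = ker ∂_k / im ∂_{k+1}:

  H_0: rank C_0 − rank ∂_1 = 10 − 8 = 2, and the invariant factors of ∂_1 are all 1, so H_0 ≅ Z^2.
  H_1: rank ker ∂_1 − rank ∂_2 = (16 − 8) − 5 = 3, and the invariant factors of ∂_2 are all 1, so H_1 ≅ Z^3.
  H_2: rank ker ∂_2 − rank ∂_3 = (5 − 5) − 0 = 0, and there is no ∂_3, so H_2 ≅ 0.

(K is a triangulation of the disjoint union of the Möbius band and a wedge of 2 circles.)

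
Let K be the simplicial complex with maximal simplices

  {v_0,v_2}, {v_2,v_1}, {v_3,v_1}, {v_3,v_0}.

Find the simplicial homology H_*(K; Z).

We work with the vertex ordering v_0 < v_1 < v_2 < v_3. The simplices of K, each written with vertices in increasing order, are:

  0-simplices (4): [v_0], [v_1], [v_2], [v_3]
  1-simplices (4): [v_0,v_2], [v_0,v_3], [v_1,v_2], [v_1,v_3]

giving chain groups C_0 ≅ Z^4, C_1 ≅ Z^4.

∂_1: C_1 → C_0 maps an edge to its endpoints' difference, ∂[p,q] = q − p. For instance
  ∂[v_1,v_3] = [v_3] − [v_1].
As a 4×4 matrix over Z this has rank 3, with invariant factors (1,1,1).

Now H_k = ker ∂_k / im ∂_{k+1}, so:

  H_0: rank C_0 − rank ∂_1 = 4 − 3 = 1, and the invariant factors of ∂_1 are all 1, so H_0 ≅ Z.
  H_1: rank ker ∂_1 − rank ∂_2 = (4 − 3) − 0 = 1, and there is no ∂_2, so H_1 ≅ Z.

H_0 = Z,  H_1 = Z.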